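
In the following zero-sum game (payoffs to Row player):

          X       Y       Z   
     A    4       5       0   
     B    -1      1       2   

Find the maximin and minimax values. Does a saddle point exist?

Maximin = 0, Minimax = 2, Saddle: False

Work:
Row minimums: [0, -1] → maximin = 0
Column maximums: [4, 5, 2] → minimax = 2
No saddle point (maximin ≠ minimax). Mixed strategy needed.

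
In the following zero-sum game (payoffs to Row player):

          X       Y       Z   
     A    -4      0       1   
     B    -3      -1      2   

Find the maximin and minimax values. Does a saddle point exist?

Maximin = -3, Minimax = -3, Saddle: True

Work:
Row minimums: [-4, -3] → maximin = -3
Column maximums: [-3, 0, 2] → minimax = -3
Saddle point exists! Game value = -3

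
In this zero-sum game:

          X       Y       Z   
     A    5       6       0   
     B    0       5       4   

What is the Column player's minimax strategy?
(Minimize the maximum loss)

Column should play Z, value = 4

Work:
Column player minimizes Row's maximum payoff:
Column X: max payoff to Row = 5
Column Y: max payoff to Row = 6
Column Z: max payoff to Row = 4
Minimum is 4, achieved by column Z.
Minimax strategy: Z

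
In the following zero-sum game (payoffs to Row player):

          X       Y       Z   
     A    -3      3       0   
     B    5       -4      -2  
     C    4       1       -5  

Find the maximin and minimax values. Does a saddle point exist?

Maximin = -3, Minimax = 0, Saddle: False

Work:
Row minimums: [-3, -4, -5] → maximin = -3
Column maximums: [5, 3, 0] → minimax = 0
No saddle point (maximin ≠ minimax). Mixed strategy needed.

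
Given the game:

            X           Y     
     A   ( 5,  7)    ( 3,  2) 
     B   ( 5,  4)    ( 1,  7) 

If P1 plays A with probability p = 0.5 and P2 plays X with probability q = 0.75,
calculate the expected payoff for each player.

E[P1] = 4.25, E[P2] = 5.25

Work:
E[P1] = p·q·π₁(A,X) + p·(1-q)·π₁(A,Y) + (1-p)·q·π₁(B,X) + (1-p)·(1-q)·π₁(B,Y)
= 0.5·0.75·5 + 0.5·0.25·3 + 0.5·0.75·5 + 0.5·0.25·1
= 4.25

E[P2] = 5.25 (similar calculation)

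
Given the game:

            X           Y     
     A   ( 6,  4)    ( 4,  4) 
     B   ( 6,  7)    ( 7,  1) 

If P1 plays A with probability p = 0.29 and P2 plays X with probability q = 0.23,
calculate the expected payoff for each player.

E[P1] = 6.1001, E[P2] = 2.8498

Work:
E[P1] = p·q·π₁(A,X) + p·(1-q)·π₁(A,Y) + (1-p)·q·π₁(B,X) + (1-p)·(1-q)·π₁(B,Y)
= 0.29·0.23·6 + 0.29·0.77·4 + 0.71·0.23·6 + 0.71·0.77·7
= 6.1001

E[P2] = 2.8498 (similar calculation)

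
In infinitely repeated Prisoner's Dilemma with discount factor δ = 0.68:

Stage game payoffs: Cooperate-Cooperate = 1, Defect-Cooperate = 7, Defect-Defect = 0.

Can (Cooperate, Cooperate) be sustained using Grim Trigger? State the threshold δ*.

δ* = 0.8571; since δ = 0.68 < 0.8571, cooperation cannot be sustained

Work:
For Grim Trigger:
Cooperate forever: 1/(1-δ)
Defect then punished: 7 + 0·δ/(1-δ)
Need: 1/(1-δ) ≥ 7 + 0·δ/(1-δ)
Solving: δ ≥ (T-R)/(T-P) = (7-1)/(7-0) = 0.8571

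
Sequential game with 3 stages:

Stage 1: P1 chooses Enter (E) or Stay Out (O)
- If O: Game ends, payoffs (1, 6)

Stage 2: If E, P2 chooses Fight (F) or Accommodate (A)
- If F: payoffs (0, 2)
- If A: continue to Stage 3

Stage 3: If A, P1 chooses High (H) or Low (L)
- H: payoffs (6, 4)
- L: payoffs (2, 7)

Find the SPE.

SPE: (E, A, H); Outcome (6, 4)

Work:
Stage 3: P1 chooses H (6 vs 2)
Stage 2: P2: F->2, A->4 (anticipating H). Choose A
Stage 1: P1: O->1, E->6 (anticipating A, H). Choose E
SPE path: E -> A -> H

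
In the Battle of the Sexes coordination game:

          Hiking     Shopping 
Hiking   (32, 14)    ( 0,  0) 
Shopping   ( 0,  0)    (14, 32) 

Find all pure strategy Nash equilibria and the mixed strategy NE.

Pure NE: (Hiking, Hiking) and (Shopping, Shopping); Mixed NE: p = 0.6957, q = 0.3043

Work:
Check pure NE:
(Hiking, Hiking): (32, 14) - no unilateral deviation beneficial
(Shopping, Shopping): (14, 32) - no unilateral deviation beneficial
Mixed NE: P1 plays Hiking with p = 0.6957, P2 plays Hiking with q = 0.3043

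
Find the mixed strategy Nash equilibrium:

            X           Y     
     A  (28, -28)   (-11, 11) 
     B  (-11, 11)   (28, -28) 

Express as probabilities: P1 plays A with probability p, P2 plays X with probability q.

p = 0.5, q = 0.5

Work:
Find probabilities that make opponent indifferent:
P2 chooses q to make P1 indifferent between A and B
P1 chooses p to make P2 indifferent between X and Y
Mixed NE: P1 plays (A: 0.5, B: 0.5), P2 plays (X: 0.5, Y: 0.5)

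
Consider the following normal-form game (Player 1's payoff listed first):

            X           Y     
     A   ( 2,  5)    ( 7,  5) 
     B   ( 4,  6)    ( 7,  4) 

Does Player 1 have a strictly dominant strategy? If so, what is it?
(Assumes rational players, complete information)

No strictly dominant strategy exists for Player 1

Work:
A strategy strictly dominates another if it gives a strictly higher payoff against every opponent action. Compare each pair of P1's strategies column-by-column:
  A vs B: [2 vs 4, 7 vs 7] → A does not strictly dominate B (column X: 2 ≤ 4)
  B vs A: [4 vs 2, 7 vs 7] → B does not strictly dominate A (column Y: 7 ≤ 7)
No single strategy strictly dominates all others → no strictly dominant strategy.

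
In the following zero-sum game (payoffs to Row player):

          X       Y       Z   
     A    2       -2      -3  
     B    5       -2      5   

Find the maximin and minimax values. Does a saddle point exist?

Maximin = -2, Minimax = -2, Saddle: True

Work:
Row minimums: [-3, -2] → maximin = -2
Column maximums: [5, -2, 5] → minimax = -2
Saddle point exists! Game value = -2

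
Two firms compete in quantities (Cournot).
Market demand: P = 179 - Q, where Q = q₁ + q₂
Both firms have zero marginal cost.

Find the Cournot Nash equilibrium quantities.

q₁* = q₂* = 59.67; P* = 59.67

Work:
Profit: π_i = P·q_i = (a - q_i - q_j)·q_i
FOC: ∂π_i/∂q_i = a - 2q_i - q_j = 0
Reaction function: q_i = (179 - q_j)/2
Symmetry: q* = 179/3 = 59.67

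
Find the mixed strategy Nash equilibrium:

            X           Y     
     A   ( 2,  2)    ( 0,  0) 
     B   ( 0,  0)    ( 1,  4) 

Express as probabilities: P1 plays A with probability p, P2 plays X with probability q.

p = 0.6667, q = 0.3333

Work:
Find probabilities that make opponent indifferent:
P2 chooses q to make P1 indifferent between A and B
P1 chooses p to make P2 indifferent between X and Y
Mixed NE: P1 plays (A: 0.6667, B: 0.3333), P2 plays (X: 0.3333, Y: 0.6667)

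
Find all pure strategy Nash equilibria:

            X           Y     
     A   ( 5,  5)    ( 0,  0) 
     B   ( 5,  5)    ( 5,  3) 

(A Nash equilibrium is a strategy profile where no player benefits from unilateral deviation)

Nash equilibrium: (A, X), (B, X)

Work:
Best responses:
  P1 vs X: payoffs [5, 5] → best response A/B (payoff 5)
  P1 vs Y: payoffs [0, 5] → best response B (payoff 5)
  P2 vs A: payoffs [5, 0] → best response X (payoff 5)
  P2 vs B: payoffs [5, 3] → best response X (payoff 5)
Mutual best responses: (A,X), (B,X) → Nash equilibria.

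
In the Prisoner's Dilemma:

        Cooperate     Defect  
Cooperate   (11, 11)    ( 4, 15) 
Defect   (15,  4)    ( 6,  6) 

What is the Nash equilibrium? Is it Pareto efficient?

(Defect, Defect) is NE; not Pareto efficient

Work:
Defect dominates Cooperate for both players:
If P2 cooperates: Defect (15) > Cooperate (11)
If P2 defects: Defect (6) > Cooperate (4)
NE: (Defect, Defect) with payoff (6, 6)
But (Cooperate, Cooperate) = (11, 11) Pareto dominates (6, 6)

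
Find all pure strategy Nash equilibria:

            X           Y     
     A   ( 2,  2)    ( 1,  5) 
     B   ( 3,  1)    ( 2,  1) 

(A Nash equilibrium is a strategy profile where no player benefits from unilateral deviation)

Nash equilibrium: (B, X), (B, Y)

Work:
Best responses:
  P1 vs X: payoffs [2, 3] → best response B (payoff 3)
  P1 vs Y: payoffs [1, 2] → best response B (payoff 2)
  P2 vs A: payoffs [2, 5] → best response Y (payoff 5)
  P2 vs B: payoffs [1, 1] → best response X/Y (payoff 1)
Mutual best responses: (B,X), (B,Y) → Nash equilibria.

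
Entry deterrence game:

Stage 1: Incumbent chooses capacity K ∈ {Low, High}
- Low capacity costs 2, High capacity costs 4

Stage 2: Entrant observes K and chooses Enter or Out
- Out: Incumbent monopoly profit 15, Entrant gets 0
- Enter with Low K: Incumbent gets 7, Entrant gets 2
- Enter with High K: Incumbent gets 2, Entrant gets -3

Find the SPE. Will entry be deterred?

SPE: (High, Enter|Low, Out|High); Entry deterred. Incumbent net profit = 11

Work:
After Low K: Entrant enters (2 > 0)
After High K: Entrant stays out (-3 < 0)
Incumbent: Low → 7−2=5, High → 15−4=11
Incumbent chooses High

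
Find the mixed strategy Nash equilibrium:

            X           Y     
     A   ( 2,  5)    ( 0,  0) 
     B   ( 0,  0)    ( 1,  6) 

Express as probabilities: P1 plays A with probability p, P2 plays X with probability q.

p = 0.5455, q = 0.3333

Work:
Find probabilities that make opponent indifferent:
P2 chooses q to make P1 indifferent between A and B
P1 chooses p to make P2 indifferent between X and Y
Mixed NE: P1 plays (A: 0.5455, B: 0.4545), P2 plays (X: 0.3333, Y: 0.6667)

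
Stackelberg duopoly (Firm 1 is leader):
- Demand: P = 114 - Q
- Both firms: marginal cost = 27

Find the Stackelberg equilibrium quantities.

q₁* (leader) = 43.5, q₂* (follower) = 21.75

Work:
Follower's reaction: q₂ = (a - c - q₁)/2
Leader substitutes: π₁ = q₁·(a - q₁ - (a-c-q₁)/2 - c)
FOC: q₁* = (114 - 27)/2 = 43.50
Then: q₂* = (114 - 27 - 43.5)/2 = 21.75
Leader has first-mover advantage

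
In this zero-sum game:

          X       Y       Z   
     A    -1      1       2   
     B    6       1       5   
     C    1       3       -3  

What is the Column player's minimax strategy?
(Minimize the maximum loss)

Column should play Y, value = 3

Work:
Column player minimizes Row's maximum payoff:
Column X: max payoff to Row = 6
Column Y: max payoff to Row = 3
Column Z: max payoff to Row = 5
Minimum is 3, achieved by column Y.
Minimax strategy: Y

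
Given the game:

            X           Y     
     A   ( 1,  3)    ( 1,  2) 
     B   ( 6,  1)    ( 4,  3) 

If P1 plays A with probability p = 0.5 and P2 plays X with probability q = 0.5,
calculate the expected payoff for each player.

E[P1] = 3.0, E[P2] = 2.25

Work:
E[P1] = p·q·π₁(A,X) + p·(1-q)·π₁(A,Y) + (1-p)·q·π₁(B,X) + (1-p)·(1-q)·π₁(B,Y)
= 0.5·0.5·1 + 0.5·0.5·1 + 0.5·0.5·6 + 0.5·0.5·4
= 3.0

E[P2] = 2.25 (similar calculation)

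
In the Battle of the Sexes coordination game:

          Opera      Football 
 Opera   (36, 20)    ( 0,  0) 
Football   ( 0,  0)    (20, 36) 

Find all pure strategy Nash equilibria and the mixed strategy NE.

Pure NE: (Opera, Opera) and (Football, Football); Mixed NE: p = 0.6429, q = 0.3571

Work:
Check pure NE:
(Opera, Opera): (36, 20) - no unilateral deviation beneficial
(Football, Football): (20, 36) - no unilateral deviation beneficial
Mixed NE: P1 plays Opera with p = 0.6429, P2 plays Opera with q = 0.3571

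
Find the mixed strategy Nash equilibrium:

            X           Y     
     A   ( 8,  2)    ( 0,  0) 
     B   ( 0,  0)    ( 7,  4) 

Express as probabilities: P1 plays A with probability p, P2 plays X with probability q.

p = 0.6667, q = 0.4667

Work:
Find probabilities that make opponent indifferent:
P2 chooses q to make P1 indifferent between A and B
P1 chooses p to make P2 indifferent between X and Y
Mixed NE: P1 plays (A: 0.6667, B: 0.3333), P2 plays (X: 0.4667, Y: 0.5333)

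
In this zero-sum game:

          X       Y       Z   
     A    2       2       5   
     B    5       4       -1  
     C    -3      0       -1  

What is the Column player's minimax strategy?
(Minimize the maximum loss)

Column should play Y, value = 4

Work:
Column player minimizes Row's maximum payoff:
Column X: max payoff to Row = 5
Column Y: max payoff to Row = 4
Column Z: max payoff to Row = 5
Minimum is 4, achieved by column Y.
Minimax strategy: Y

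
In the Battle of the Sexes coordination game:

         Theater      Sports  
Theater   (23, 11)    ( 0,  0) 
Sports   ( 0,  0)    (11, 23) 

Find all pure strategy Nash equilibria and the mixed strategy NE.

Pure NE: (Theater, Theater) and (Sports, Sports); Mixed NE: p = 0.6765, q = 0.3235

Work:
Check pure NE:
(Theater, Theater): (23, 11) - no unilateral deviation beneficial
(Sports, Sports): (11, 23) - no unilateral deviation beneficial
Mixed NE: P1 plays Theater with p = 0.6765, P2 plays Theater with q = 0.3235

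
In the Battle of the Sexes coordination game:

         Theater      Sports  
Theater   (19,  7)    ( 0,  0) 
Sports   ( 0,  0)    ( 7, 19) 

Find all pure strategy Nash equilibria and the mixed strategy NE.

Pure NE: (Theater, Theater) and (Sports, Sports); Mixed NE: p = 0.7308, q = 0.2692

Work:
Check pure NE:
(Theater, Theater): (19, 7) - no unilateral deviation beneficial
(Sports, Sports): (7, 19) - no unilateral deviation beneficial
Mixed NE: P1 plays Theater with p = 0.7308, P2 plays Theater with q = 0.2692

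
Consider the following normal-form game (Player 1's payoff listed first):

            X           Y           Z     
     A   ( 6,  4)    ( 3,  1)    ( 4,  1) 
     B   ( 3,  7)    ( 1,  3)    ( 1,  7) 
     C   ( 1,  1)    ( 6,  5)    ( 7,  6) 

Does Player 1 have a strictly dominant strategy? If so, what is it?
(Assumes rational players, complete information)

No strictly dominant strategy exists for Player 1

Work:
A strategy strictly dominates another if it gives a strictly higher payoff against every opponent action. Compare each pair of P1's strategies column-by-column:
  A vs B: [6 vs 3, 3 vs 1, 4 vs 1] → A strictly dominates B
  A vs C: [6 vs 1, 3 vs 6, 4 vs 7] → A does not strictly dominate C (column Y: 3 ≤ 6)
  B vs A: [3 vs 6, 1 vs 3, 1 vs 4] → B does not strictly dominate A (column X: 3 ≤ 6)
  B vs C: [3 vs 1, 1 vs 6, 1 vs 7] → B does not strictly dominate C (column Y: 1 ≤ 6)
  C vs A: [1 vs 6, 6 vs 3, 7 vs 4] → C does not strictly dominate A (column X: 1 ≤ 6)
  C vs B: [1 vs 3, 6 vs 1, 7 vs 1] → C does not strictly dominate B (column X: 1 ≤ 3)
No single strategy strictly dominates all others → no strictly dominant strategy.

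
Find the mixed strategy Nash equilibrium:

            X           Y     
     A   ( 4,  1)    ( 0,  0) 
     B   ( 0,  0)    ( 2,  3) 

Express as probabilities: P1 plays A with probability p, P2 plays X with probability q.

p = 0.75, q = 0.3333

Work:
Find probabilities that make opponent indifferent:
P2 chooses q to make P1 indifferent between A and B
P1 chooses p to make P2 indifferent between X and Y
Mixed NE: P1 plays (A: 0.75, B: 0.25), P2 plays (X: 0.3333, Y: 0.6667)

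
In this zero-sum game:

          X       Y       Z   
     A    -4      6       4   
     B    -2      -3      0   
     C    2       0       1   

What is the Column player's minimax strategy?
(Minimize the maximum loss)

Column should play X, value = 2

Work:
Column player minimizes Row's maximum payoff:
Column X: max payoff to Row = 2
Column Y: max payoff to Row = 6
Column Z: max payoff to Row = 4
Minimum is 2, achieved by column X.
Minimax strategy: X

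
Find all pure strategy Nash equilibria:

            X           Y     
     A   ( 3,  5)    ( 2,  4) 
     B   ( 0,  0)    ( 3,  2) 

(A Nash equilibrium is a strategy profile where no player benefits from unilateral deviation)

Nash equilibrium: (A, X), (B, Y)

Work:
Best responses:
  P1 vs X: payoffs [3, 0] → best response A (payoff 3)
  P1 vs Y: payoffs [2, 3] → best response B (payoff 3)
  P2 vs A: payoffs [5, 4] → best response X (payoff 5)
  P2 vs B: payoffs [0, 2] → best response Y (payoff 2)
Mutual best responses: (A,X), (B,Y) → Nash equilibria.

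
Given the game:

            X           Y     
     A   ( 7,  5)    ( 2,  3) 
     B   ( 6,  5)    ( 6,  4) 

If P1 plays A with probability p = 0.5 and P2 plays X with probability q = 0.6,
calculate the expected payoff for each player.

E[P1] = 5.5, E[P2] = 4.4

Work:
E[P1] = p·q·π₁(A,X) + p·(1-q)·π₁(A,Y) + (1-p)·q·π₁(B,X) + (1-p)·(1-q)·π₁(B,Y)
= 0.5·0.6·7 + 0.5·0.4·2 + 0.5·0.6·6 + 0.5·0.4·6
= 5.5

E[P2] = 4.4 (similar calculation)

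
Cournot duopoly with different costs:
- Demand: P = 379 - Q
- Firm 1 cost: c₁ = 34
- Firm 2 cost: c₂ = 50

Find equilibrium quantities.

q₁* = 120.33, q₂* = 104.33

Work:
Reaction: q₁ = (379 - 34 - q₂)/2
Reaction: q₂ = (379 - 50 - q₁)/2
Solve simultaneously:
q₁* = (379 - 2×34 + 50)/3 = 120.33
q₂* = (379 - 2×50 + 34)/3 = 104.33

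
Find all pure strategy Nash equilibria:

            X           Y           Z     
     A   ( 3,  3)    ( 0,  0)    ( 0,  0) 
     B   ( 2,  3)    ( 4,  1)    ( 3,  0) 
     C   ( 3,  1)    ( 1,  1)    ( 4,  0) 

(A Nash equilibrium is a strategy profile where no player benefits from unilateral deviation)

Nash equilibrium: (A, X), (C, X)

Work:
Best responses:
  P1 vs X: payoffs [3, 2, 3] → best response A/C (payoff 3)
  P1 vs Y: payoffs [0, 4, 1] → best response B (payoff 4)
  P1 vs Z: payoffs [0, 3, 4] → best response C (payoff 4)
  P2 vs A: payoffs [3, 0, 0] → best response X (payoff 3)
  P2 vs B: payoffs [3, 1, 0] → best response X (payoff 3)
  P2 vs C: payoffs [1, 1, 0] → best response X/Y (payoff 1)
Mutual best responses: (A,X), (C,X) → Nash equilibria.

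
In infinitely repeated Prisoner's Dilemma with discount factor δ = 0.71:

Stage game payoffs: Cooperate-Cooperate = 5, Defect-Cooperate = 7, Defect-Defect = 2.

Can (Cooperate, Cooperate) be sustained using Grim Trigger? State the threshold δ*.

δ* = 0.4; since δ = 0.71 ≥ 0.4, cooperation can be sustained

Work:
For Grim Trigger:
Cooperate forever: 5/(1-δ)
Defect then punished: 7 + 2·δ/(1-δ)
Need: 5/(1-δ) ≥ 7 + 2·δ/(1-δ)
Solving: δ ≥ (T-R)/(T-P) = (7-5)/(7-2) = 0.4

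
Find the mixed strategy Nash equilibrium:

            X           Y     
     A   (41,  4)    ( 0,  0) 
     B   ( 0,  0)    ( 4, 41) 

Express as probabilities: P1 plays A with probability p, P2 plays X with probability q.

p = 0.9111, q = 0.0889

Work:
Find probabilities that make opponent indifferent:
P2 chooses q to make P1 indifferent between A and B
P1 chooses p to make P2 indifferent between X and Y
Mixed NE: P1 plays (A: 0.9111, B: 0.0889), P2 plays (X: 0.0889, Y: 0.9111)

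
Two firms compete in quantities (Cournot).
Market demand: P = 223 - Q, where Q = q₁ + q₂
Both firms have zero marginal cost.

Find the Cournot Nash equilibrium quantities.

q₁* = q₂* = 74.33; P* = 74.33

Work:
Profit: π_i = P·q_i = (a - q_i - q_j)·q_i
FOC: ∂π_i/∂q_i = a - 2q_i - q_j = 0
Reaction function: q_i = (223 - q_j)/2
Symmetry: q* = 223/3 = 74.33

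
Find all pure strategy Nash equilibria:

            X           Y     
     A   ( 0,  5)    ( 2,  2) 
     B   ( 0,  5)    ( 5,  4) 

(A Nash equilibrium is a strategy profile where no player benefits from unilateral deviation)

Nash equilibrium: (A, X), (B, X)

Work:
Best responses:
  P1 vs X: payoffs [0, 0] → best response A/B (payoff 0)
  P1 vs Y: payoffs [2, 5] → best response B (payoff 5)
  P2 vs A: payoffs [5, 2] → best response X (payoff 5)
  P2 vs B: payoffs [5, 4] → best response X (payoff 5)
Mutual best responses: (A,X), (B,X) → Nash equilibria.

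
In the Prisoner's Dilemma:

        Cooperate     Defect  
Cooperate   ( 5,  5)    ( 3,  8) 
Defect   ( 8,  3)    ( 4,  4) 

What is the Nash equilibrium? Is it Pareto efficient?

(Defect, Defect) is NE; not Pareto efficient

Work:
Defect dominates Cooperate for both players:
If P2 cooperates: Defect (8) > Cooperate (5)
If P2 defects: Defect (4) > Cooperate (3)
NE: (Defect, Defect) with payoff (4, 4)
But (Cooperate, Cooperate) = (5, 5) Pareto dominates (4, 4)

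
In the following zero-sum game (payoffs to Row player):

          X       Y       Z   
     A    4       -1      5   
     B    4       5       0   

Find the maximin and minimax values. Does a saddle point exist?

Maximin = 0, Minimax = 4, Saddle: False

Work:
Row minimums: [-1, 0] → maximin = 0
Column maximums: [4, 5, 5] → minimax = 4
No saddle point (maximin ≠ minimax). Mixed strategy needed.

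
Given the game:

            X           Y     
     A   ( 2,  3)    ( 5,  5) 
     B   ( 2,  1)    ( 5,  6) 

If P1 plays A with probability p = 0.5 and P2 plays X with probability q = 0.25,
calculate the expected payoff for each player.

E[P1] = 4.25, E[P2] = 4.625

Work:
E[P1] = p·q·π₁(A,X) + p·(1-q)·π₁(A,Y) + (1-p)·q·π₁(B,X) + (1-p)·(1-q)·π₁(B,Y)
= 0.5·0.25·2 + 0.5·0.75·5 + 0.5·0.25·2 + 0.5·0.75·5
= 4.25

E[P2] = 4.625 (similar calculation)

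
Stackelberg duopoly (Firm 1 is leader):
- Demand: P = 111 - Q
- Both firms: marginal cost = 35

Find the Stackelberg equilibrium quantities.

q₁* (leader) = 38.0, q₂* (follower) = 19.0

Work:
Follower's reaction: q₂ = (a - c - q₁)/2
Leader substitutes: π₁ = q₁·(a - q₁ - (a-c-q₁)/2 - c)
FOC: q₁* = (111 - 35)/2 = 38.00
Then: q₂* = (111 - 35 - 38.0)/2 = 19.00
Leader has first-mover advantage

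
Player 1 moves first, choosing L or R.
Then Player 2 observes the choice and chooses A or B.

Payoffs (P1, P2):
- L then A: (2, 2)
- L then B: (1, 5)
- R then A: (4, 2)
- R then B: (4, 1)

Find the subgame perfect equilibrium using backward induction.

P1 plays R, P2 plays B after L and A after R; Payoff (4, 2)

Work:
Backward induction:
After L: P2 chooses B → P1 gets 1
After R: P2 chooses A → P1 gets 4
P1 chooses R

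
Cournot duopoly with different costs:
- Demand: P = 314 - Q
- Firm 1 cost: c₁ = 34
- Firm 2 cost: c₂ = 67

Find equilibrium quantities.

q₁* = 104.33, q₂* = 71.33

Work:
Reaction: q₁ = (314 - 34 - q₂)/2
Reaction: q₂ = (314 - 67 - q₁)/2
Solve simultaneously:
q₁* = (314 - 2×34 + 67)/3 = 104.33
q₂* = (314 - 2×67 + 34)/3 = 71.33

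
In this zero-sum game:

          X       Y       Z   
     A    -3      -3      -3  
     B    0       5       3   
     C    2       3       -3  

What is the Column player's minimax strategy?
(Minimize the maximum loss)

Column should play X, value = 2

Work:
Column player minimizes Row's maximum payoff:
Column X: max payoff to Row = 2
Column Y: max payoff to Row = 5
Column Z: max payoff to Row = 3
Minimum is 2, achieved by column X.
Minimax strategy: X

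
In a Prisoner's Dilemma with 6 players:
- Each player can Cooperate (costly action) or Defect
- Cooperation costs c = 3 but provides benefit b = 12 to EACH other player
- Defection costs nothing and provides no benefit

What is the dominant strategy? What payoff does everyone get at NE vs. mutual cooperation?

Dominant: Defect; NE payoff = 0; Coop payoff = 57

Work:
Defect dominates (saves cost c = 3, benefit to others is external)
NE: All defect → everyone gets 0
If all cooperate: each receives (5)×12 - 3 = 57
Social dilemma: 57 > 0 but NE gives 0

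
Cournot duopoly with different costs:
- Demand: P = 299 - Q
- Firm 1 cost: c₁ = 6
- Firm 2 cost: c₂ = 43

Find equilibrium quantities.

q₁* = 110.0, q₂* = 73.0

Work:
Reaction: q₁ = (299 - 6 - q₂)/2
Reaction: q₂ = (299 - 43 - q₁)/2
Solve simultaneously:
q₁* = (299 - 2×6 + 43)/3 = 110.0
q₂* = (299 - 2×43 + 6)/3 = 73.0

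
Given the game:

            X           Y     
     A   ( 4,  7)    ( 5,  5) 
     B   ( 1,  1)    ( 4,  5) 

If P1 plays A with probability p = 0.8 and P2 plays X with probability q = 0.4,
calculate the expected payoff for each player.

E[P1] = 4.24, E[P2] = 5.32

Work:
E[P1] = p·q·π₁(A,X) + p·(1-q)·π₁(A,Y) + (1-p)·q·π₁(B,X) + (1-p)·(1-q)·π₁(B,Y)
= 0.8·0.4·4 + 0.8·0.6·5 + 0.2·0.4·1 + 0.2·0.6·4
= 4.24

E[P2] = 5.32 (similar calculation)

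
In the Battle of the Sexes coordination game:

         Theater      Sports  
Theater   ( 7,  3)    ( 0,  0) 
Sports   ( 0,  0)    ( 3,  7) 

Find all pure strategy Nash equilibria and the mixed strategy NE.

Pure NE: (Theater, Theater) and (Sports, Sports); Mixed NE: p = 0.7, q = 0.3

Work:
Check pure NE:
(Theater, Theater): (7, 3) - no unilateral deviation beneficial
(Sports, Sports): (3, 7) - no unilateral deviation beneficial
Mixed NE: P1 plays Theater with p = 0.7, P2 plays Theater with q = 0.3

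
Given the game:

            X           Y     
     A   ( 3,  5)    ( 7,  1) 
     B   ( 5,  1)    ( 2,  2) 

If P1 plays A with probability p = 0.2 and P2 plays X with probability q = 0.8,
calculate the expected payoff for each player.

E[P1] = 4.28, E[P2] = 1.8

Work:
E[P1] = p·q·π₁(A,X) + p·(1-q)·π₁(A,Y) + (1-p)·q·π₁(B,X) + (1-p)·(1-q)·π₁(B,Y)
= 0.2·0.8·3 + 0.2·0.2·7 + 0.8·0.8·5 + 0.8·0.2·2
= 4.28

E[P2] = 1.8 (similar calculation)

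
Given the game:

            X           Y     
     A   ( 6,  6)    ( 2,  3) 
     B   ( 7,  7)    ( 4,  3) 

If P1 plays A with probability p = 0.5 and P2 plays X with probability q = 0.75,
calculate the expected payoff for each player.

E[P1] = 5.625, E[P2] = 5.625

Work:
E[P1] = p·q·π₁(A,X) + p·(1-q)·π₁(A,Y) + (1-p)·q·π₁(B,X) + (1-p)·(1-q)·π₁(B,Y)
= 0.5·0.75·6 + 0.5·0.25·2 + 0.5·0.75·7 + 0.5·0.25·4
= 5.625

E[P2] = 5.625 (similar calculation)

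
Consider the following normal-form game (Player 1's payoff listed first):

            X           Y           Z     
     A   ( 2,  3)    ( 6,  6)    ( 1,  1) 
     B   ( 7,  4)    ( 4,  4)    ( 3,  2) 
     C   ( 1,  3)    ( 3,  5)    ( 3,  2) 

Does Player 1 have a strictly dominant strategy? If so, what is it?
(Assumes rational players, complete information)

No strictly dominant strategy exists for Player 1

Work:
A strategy strictly dominates another if it gives a strictly higher payoff against every opponent action. Compare each pair of P1's strategies column-by-column:
  A vs B: [2 vs 7, 6 vs 4, 1 vs 3] → A does not strictly dominate B (column X: 2 ≤ 7)
  A vs C: [2 vs 1, 6 vs 3, 1 vs 3] → A does not strictly dominate C (column Z: 1 ≤ 3)
  B vs A: [7 vs 2, 4 vs 6, 3 vs 1] → B does not strictly dominate A (column Y: 4 ≤ 6)
  B vs C: [7 vs 1, 4 vs 3, 3 vs 3] → B does not strictly dominate C (column Z: 3 ≤ 3)
  C vs A: [1 vs 2, 3 vs 6, 3 vs 1] → C does not strictly dominate A (column X: 1 ≤ 2)
  C vs B: [1 vs 7, 3 vs 4, 3 vs 3] → C does not strictly dominate B (column X: 1 ≤ 7)
No single strategy strictly dominates all others → no strictly dominant strategy.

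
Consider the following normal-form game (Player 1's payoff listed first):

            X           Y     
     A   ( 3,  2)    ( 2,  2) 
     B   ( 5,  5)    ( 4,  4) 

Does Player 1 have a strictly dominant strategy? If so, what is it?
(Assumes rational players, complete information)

Yes, Player 1's strictly dominant strategy is B

Work:
A strategy strictly dominates another if it gives a strictly higher payoff against every opponent action. Compare each pair of P1's strategies column-by-column:
  A vs B: [3 vs 5, 2 vs 4] → A does not strictly dominate B (column X: 3 ≤ 5)
  B vs A: [5 vs 3, 4 vs 2] → B strictly dominates A
B strictly dominates every other strategy → strictly dominant.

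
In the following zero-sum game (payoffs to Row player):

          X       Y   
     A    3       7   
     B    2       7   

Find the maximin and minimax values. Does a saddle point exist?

Maximin = 3, Minimax = 3, Saddle: True

Work:
Row minimums: [3, 2] → maximin = 3
Column maximums: [3, 7] → minimax = 3
Saddle point exists! Game value = 3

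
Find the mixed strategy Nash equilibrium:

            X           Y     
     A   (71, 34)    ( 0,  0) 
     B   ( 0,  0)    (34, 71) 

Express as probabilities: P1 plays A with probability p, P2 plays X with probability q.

p = 0.6762, q = 0.3238

Work:
Find probabilities that make opponent indifferent:
P2 chooses q to make P1 indifferent between A and B
P1 chooses p to make P2 indifferent between X and Y
Mixed NE: P1 plays (A: 0.6762, B: 0.3238), P2 plays (X: 0.3238, Y: 0.6762)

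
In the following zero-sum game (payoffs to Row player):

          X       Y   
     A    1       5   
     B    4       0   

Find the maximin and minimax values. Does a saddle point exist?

Maximin = 1, Minimax = 4, Saddle: False

Work:
Row minimums: [1, 0] → maximin = 1
Column maximums: [4, 5] → minimax = 4
No saddle point (maximin ≠ minimax). Mixed strategy needed.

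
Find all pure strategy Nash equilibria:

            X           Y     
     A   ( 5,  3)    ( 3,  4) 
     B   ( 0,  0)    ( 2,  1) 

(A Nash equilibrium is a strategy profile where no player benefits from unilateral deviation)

Nash equilibrium: (A, Y)

Work:
Best responses:
  P1 vs X: payoffs [5, 0] → best response A (payoff 5)
  P1 vs Y: payoffs [3, 2] → best response A (payoff 3)
  P2 vs A: payoffs [3, 4] → best response Y (payoff 4)
  P2 vs B: payoffs [0, 1] → best response Y (payoff 1)
Mutual best responses: (A,Y) → Nash equilibria.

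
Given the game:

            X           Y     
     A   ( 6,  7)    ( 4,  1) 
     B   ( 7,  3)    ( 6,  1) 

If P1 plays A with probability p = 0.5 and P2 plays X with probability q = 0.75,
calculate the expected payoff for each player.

E[P1] = 6.125, E[P2] = 4.0

Work:
E[P1] = p·q·π₁(A,X) + p·(1-q)·π₁(A,Y) + (1-p)·q·π₁(B,X) + (1-p)·(1-q)·π₁(B,Y)
= 0.5·0.75·6 + 0.5·0.25·4 + 0.5·0.75·7 + 0.5·0.25·6
= 6.125

E[P2] = 4.0 (similar calculation)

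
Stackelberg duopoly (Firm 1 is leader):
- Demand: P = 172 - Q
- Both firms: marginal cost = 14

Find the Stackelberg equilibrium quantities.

q₁* (leader) = 79.0, q₂* (follower) = 39.5

Work:
Follower's reaction: q₂ = (a - c - q₁)/2
Leader substitutes: π₁ = q₁·(a - q₁ - (a-c-q₁)/2 - c)
FOC: q₁* = (172 - 14)/2 = 79.00
Then: q₂* = (172 - 14 - 79.0)/2 = 39.50
Leader has first-mover advantage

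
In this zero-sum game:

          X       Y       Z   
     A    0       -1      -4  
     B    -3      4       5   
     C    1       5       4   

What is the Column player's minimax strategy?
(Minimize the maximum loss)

Column should play X, value = 1

Work:
Column player minimizes Row's maximum payoff:
Column X: max payoff to Row = 1
Column Y: max payoff to Row = 5
Column Z: max payoff to Row = 5
Minimum is 1, achieved by column X.
Minimax strategy: X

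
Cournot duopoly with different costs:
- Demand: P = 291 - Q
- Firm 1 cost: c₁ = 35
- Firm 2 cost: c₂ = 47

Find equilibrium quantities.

q₁* = 89.33, q₂* = 77.33

Work:
Reaction: q₁ = (291 - 35 - q₂)/2
Reaction: q₂ = (291 - 47 - q₁)/2
Solve simultaneously:
q₁* = (291 - 2×35 + 47)/3 = 89.33
q₂* = (291 - 2×47 + 35)/3 = 77.33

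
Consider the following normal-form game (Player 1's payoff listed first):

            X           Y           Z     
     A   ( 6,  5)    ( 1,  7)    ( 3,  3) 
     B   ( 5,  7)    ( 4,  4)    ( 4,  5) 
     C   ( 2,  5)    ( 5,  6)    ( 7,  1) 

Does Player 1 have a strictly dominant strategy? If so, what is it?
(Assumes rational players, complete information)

No strictly dominant strategy exists for Player 1

Work:
A strategy strictly dominates another if it gives a strictly higher payoff against every opponent action. Compare each pair of P1's strategies column-by-column:
  A vs B: [6 vs 5, 1 vs 4, 3 vs 4] → A does not strictly dominate B (column Y: 1 ≤ 4)
  A vs C: [6 vs 2, 1 vs 5, 3 vs 7] → A does not strictly dominate C (column Y: 1 ≤ 5)
  B vs A: [5 vs 6, 4 vs 1, 4 vs 3] → B does not strictly dominate A (column X: 5 ≤ 6)
  B vs C: [5 vs 2, 4 vs 5, 4 vs 7] → B does not strictly dominate C (column Y: 4 ≤ 5)
  C vs A: [2 vs 6, 5 vs 1, 7 vs 3] → C does not strictly dominate A (column X: 2 ≤ 6)
  C vs B: [2 vs 5, 5 vs 4, 7 vs 4] → C does not strictly dominate B (column X: 2 ≤ 5)
No single strategy strictly dominates all others → no strictly dominant strategy.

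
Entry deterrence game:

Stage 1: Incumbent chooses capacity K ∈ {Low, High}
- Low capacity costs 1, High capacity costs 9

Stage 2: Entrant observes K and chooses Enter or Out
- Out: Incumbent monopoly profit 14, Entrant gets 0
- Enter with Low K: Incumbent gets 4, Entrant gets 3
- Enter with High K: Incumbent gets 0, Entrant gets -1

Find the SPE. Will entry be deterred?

SPE: (High, Enter|Low, Out|High); Entry deterred. Incumbent net profit = 5

Work:
After Low K: Entrant enters (3 > 0)
After High K: Entrant stays out (-1 < 0)
Incumbent: Low → 4−1=3, High → 14−9=5
Incumbent chooses High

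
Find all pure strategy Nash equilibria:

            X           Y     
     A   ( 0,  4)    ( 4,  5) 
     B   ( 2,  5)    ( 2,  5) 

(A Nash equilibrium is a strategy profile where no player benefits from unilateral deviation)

Nash equilibrium: (A, Y), (B, X)

Work:
Best responses:
  P1 vs X: payoffs [0, 2] → best response B (payoff 2)
  P1 vs Y: payoffs [4, 2] → best response A (payoff 4)
  P2 vs A: payoffs [4, 5] → best response Y (payoff 5)
  P2 vs B: payoffs [5, 5] → best response X/Y (payoff 5)
Mutual best responses: (A,Y), (B,X) → Nash equilibria.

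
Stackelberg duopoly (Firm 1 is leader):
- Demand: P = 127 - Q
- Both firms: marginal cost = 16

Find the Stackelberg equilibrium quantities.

q₁* (leader) = 55.5, q₂* (follower) = 27.75

Work:
Follower's reaction: q₂ = (a - c - q₁)/2
Leader substitutes: π₁ = q₁·(a - q₁ - (a-c-q₁)/2 - c)
FOC: q₁* = (127 - 16)/2 = 55.50
Then: q₂* = (127 - 16 - 55.5)/2 = 27.75
Leader has first-mover advantage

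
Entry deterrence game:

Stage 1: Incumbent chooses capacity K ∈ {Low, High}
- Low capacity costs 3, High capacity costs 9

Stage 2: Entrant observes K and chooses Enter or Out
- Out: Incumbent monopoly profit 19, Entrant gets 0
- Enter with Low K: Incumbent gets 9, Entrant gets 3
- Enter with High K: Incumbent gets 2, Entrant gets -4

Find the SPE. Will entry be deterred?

SPE: (High, Enter|Low, Out|High); Entry deterred. Incumbent net profit = 10

Work:
After Low K: Entrant enters (3 > 0)
After High K: Entrant stays out (-4 < 0)
Incumbent: Low → 9−3=6, High → 19−9=10
Incumbent chooses High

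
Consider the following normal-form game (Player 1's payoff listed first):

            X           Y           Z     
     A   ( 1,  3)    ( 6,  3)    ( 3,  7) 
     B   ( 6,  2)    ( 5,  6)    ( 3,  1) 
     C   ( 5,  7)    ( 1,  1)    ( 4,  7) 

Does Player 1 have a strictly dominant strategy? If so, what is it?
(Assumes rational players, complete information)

No strictly dominant strategy exists for Player 1

Work:
A strategy strictly dominates another if it gives a strictly higher payoff against every opponent action. Compare each pair of P1's strategies column-by-column:
  A vs B: [1 vs 6, 6 vs 5, 3 vs 3] → A does not strictly dominate B (column X: 1 ≤ 6)
  A vs C: [1 vs 5, 6 vs 1, 3 vs 4] → A does not strictly dominate C (column X: 1 ≤ 5)
  B vs A: [6 vs 1, 5 vs 6, 3 vs 3] → B does not strictly dominate A (column Y: 5 ≤ 6)
  B vs C: [6 vs 5, 5 vs 1, 3 vs 4] → B does not strictly dominate C (column Z: 3 ≤ 4)
  C vs A: [5 vs 1, 1 vs 6, 4 vs 3] → C does not strictly dominate A (column Y: 1 ≤ 6)
  C vs B: [5 vs 6, 1 vs 5, 4 vs 3] → C does not strictly dominate B (column X: 5 ≤ 6)
No single strategy strictly dominates all others → no strictly dominant strategy.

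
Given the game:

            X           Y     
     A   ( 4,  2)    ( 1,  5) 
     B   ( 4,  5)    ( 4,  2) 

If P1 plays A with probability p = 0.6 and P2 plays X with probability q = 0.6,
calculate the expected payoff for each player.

E[P1] = 3.28, E[P2] = 3.44

Work:
E[P1] = p·q·π₁(A,X) + p·(1-q)·π₁(A,Y) + (1-p)·q·π₁(B,X) + (1-p)·(1-q)·π₁(B,Y)
= 0.6·0.6·4 + 0.6·0.4·1 + 0.4·0.6·4 + 0.4·0.4·4
= 3.28

E[P2] = 3.44 (similar calculation)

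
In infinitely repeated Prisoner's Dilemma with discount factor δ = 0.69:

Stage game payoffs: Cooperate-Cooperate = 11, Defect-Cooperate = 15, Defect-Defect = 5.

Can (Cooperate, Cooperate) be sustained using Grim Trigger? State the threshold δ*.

δ* = 0.4; since δ = 0.69 ≥ 0.4, cooperation can be sustained

Work:
For Grim Trigger:
Cooperate forever: 11/(1-δ)
Defect then punished: 15 + 5·δ/(1-δ)
Need: 11/(1-δ) ≥ 15 + 5·δ/(1-δ)
Solving: δ ≥ (T-R)/(T-P) = (15-11)/(15-5) = 0.4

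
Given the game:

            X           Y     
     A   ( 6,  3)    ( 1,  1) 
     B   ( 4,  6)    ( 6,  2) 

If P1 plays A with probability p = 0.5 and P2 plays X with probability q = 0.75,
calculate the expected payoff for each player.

E[P1] = 4.625, E[P2] = 3.75

Work:
E[P1] = p·q·π₁(A,X) + p·(1-q)·π₁(A,Y) + (1-p)·q·π₁(B,X) + (1-p)·(1-q)·π₁(B,Y)
= 0.5·0.75·6 + 0.5·0.25·1 + 0.5·0.75·4 + 0.5·0.25·6
= 4.625

E[P2] = 3.75 (similar calculation)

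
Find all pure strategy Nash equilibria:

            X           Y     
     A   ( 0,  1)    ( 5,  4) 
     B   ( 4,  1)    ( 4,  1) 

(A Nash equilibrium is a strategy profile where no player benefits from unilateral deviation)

Nash equilibrium: (A, Y), (B, X)

Work:
Best responses:
  P1 vs X: payoffs [0, 4] → best response B (payoff 4)
  P1 vs Y: payoffs [5, 4] → best response A (payoff 5)
  P2 vs A: payoffs [1, 4] → best response Y (payoff 4)
  P2 vs B: payoffs [1, 1] → best response X/Y (payoff 1)
Mutual best responses: (A,Y), (B,X) → Nash equilibria.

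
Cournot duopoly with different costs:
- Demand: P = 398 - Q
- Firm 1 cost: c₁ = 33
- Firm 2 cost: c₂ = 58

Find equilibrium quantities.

q₁* = 130.0, q₂* = 105.0

Work:
Reaction: q₁ = (398 - 33 - q₂)/2
Reaction: q₂ = (398 - 58 - q₁)/2
Solve simultaneously:
q₁* = (398 - 2×33 + 58)/3 = 130.0
q₂* = (398 - 2×58 + 33)/3 = 105.0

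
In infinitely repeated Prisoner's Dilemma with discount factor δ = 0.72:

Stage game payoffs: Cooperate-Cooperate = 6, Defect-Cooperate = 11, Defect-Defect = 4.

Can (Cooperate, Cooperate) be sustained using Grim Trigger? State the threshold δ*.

δ* = 0.7143; since δ = 0.72 ≥ 0.7143, cooperation can be sustained

Work:
For Grim Trigger:
Cooperate forever: 6/(1-δ)
Defect then punished: 11 + 4·δ/(1-δ)
Need: 6/(1-δ) ≥ 11 + 4·δ/(1-δ)
Solving: δ ≥ (T-R)/(T-P) = (11-6)/(11-4) = 0.7143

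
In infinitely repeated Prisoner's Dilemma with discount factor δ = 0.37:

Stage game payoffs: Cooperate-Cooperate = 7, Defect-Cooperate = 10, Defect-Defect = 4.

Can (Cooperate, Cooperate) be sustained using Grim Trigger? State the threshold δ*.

δ* = 0.5; since δ = 0.37 < 0.5, cooperation cannot be sustained

Work:
For Grim Trigger:
Cooperate forever: 7/(1-δ)
Defect then punished: 10 + 4·δ/(1-δ)
Need: 7/(1-δ) ≥ 10 + 4·δ/(1-δ)
Solving: δ ≥ (T-R)/(T-P) = (10-7)/(10-4) = 0.5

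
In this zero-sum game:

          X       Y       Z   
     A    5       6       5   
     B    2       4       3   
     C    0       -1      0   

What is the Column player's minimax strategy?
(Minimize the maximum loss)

Column should play X or Z (all achieve the minimum), value = 5

Work:
Column player minimizes Row's maximum payoff:
Column X: max payoff to Row = 5
Column Y: max payoff to Row = 6
Column Z: max payoff to Row = 5
Minimum is 5, achieved by columns X, Z (tied).
Each of X or Z is a minimax strategy.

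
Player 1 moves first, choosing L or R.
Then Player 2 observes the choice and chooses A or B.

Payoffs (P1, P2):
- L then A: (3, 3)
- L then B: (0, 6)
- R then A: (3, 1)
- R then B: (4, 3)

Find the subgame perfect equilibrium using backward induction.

P1 plays R, P2 plays B after L and B after R; Payoff (4, 3)

Work:
Backward induction:
After L: P2 chooses B → P1 gets 0
After R: P2 chooses B → P1 gets 4
P1 chooses R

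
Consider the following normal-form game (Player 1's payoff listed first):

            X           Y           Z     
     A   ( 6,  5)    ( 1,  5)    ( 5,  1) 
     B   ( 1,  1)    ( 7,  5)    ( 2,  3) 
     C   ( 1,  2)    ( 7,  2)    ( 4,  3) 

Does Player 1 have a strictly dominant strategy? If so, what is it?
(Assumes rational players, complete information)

No strictly dominant strategy exists for Player 1

Work:
A strategy strictly dominates another if it gives a strictly higher payoff against every opponent action. Compare each pair of P1's strategies column-by-column:
  A vs B: [6 vs 1, 1 vs 7, 5 vs 2] → A does not strictly dominate B (column Y: 1 ≤ 7)
  A vs C: [6 vs 1, 1 vs 7, 5 vs 4] → A does not strictly dominate C (column Y: 1 ≤ 7)
  B vs A: [1 vs 6, 7 vs 1, 2 vs 5] → B does not strictly dominate A (column X: 1 ≤ 6)
  B vs C: [1 vs 1, 7 vs 7, 2 vs 4] → B does not strictly dominate C (column X: 1 ≤ 1)
  C vs A: [1 vs 6, 7 vs 1, 4 vs 5] → C does not strictly dominate A (column X: 1 ≤ 6)
  C vs B: [1 vs 1, 7 vs 7, 4 vs 2] → C does not strictly dominate B (column X: 1 ≤ 1)
No single strategy strictly dominates all others → no strictly dominant strategy.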